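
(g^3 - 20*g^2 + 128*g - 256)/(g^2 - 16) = (g^2 - 16*g + 64)/(g + 4)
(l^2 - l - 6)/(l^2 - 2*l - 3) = (l + 2)/(l + 1)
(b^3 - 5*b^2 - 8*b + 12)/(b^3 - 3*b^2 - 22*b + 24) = (b + 2)/(b + 4)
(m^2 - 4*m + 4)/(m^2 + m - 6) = (m - 2)/(m + 3)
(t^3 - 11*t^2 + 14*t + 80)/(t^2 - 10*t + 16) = (t^2 - 3*t - 10)/(t - 2)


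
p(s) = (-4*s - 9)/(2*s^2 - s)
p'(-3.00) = -0.10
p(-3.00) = 0.14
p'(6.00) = 0.11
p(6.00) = -0.50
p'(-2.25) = -0.32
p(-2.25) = 0.00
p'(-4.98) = 0.00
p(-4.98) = 0.20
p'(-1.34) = -1.76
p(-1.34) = -0.74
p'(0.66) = 409.03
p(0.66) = -55.11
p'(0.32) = 251.62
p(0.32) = 89.24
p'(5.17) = 0.17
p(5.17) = -0.61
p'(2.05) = 2.44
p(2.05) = -2.71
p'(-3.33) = -0.06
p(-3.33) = 0.17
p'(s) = (1 - 4*s)*(-4*s - 9)/(2*s^2 - s)^2 - 4/(2*s^2 - s)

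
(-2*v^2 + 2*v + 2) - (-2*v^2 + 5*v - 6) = 8 - 3*v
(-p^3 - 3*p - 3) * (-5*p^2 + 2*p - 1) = 5*p^5 - 2*p^4 + 16*p^3 + 9*p^2 - 3*p + 3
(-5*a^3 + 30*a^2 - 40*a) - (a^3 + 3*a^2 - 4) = -6*a^3 + 27*a^2 - 40*a + 4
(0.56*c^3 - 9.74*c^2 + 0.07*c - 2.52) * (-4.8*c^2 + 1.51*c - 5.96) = -2.688*c^5 + 47.5976*c^4 - 18.381*c^3 + 70.2521*c^2 - 4.2224*c + 15.0192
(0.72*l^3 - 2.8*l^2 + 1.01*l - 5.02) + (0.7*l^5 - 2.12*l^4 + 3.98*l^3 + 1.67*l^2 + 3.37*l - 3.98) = 0.7*l^5 - 2.12*l^4 + 4.7*l^3 - 1.13*l^2 + 4.38*l - 9.0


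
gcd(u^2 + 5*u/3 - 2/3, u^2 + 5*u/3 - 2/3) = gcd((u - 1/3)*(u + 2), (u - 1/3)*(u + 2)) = u^2 + 5*u/3 - 2/3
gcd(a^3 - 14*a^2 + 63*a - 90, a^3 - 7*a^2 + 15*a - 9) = a - 3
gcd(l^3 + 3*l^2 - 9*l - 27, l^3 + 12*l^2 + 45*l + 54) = l^2 + 6*l + 9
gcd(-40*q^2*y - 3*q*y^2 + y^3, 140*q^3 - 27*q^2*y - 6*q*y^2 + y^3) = 5*q + y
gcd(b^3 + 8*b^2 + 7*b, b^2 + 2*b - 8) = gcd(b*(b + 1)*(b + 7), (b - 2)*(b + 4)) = 1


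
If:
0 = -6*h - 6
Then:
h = -1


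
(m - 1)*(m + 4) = m^2 + 3*m - 4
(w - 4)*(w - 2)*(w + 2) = w^3 - 4*w^2 - 4*w + 16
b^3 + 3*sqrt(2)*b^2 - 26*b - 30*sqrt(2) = (b - 3*sqrt(2))*(b + sqrt(2))*(b + 5*sqrt(2))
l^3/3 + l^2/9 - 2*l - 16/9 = (l/3 + 1/3)*(l - 8/3)*(l + 2)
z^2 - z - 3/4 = (z - 3/2)*(z + 1/2)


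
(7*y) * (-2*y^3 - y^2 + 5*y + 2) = -14*y^4 - 7*y^3 + 35*y^2 + 14*y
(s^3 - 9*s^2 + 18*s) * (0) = 0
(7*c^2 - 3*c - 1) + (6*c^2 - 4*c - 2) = 13*c^2 - 7*c - 3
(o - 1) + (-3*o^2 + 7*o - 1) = -3*o^2 + 8*o - 2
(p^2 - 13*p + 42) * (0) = 0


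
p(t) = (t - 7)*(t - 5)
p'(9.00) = 6.00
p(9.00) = 8.00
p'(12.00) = 12.00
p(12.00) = 35.00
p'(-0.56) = -13.12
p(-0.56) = 42.03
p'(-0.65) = -13.30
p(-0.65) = 43.22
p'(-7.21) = -26.42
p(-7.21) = 173.50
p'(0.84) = -10.32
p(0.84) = 25.63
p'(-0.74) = -13.48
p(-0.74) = 44.43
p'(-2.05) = -16.10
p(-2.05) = 63.80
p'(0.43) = -11.14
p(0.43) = 30.02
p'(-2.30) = -16.60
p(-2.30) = 67.89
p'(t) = 2*t - 12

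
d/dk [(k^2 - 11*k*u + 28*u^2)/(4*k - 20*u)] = (k^2 - 10*k*u + 27*u^2)/(4*(k^2 - 10*k*u + 25*u^2))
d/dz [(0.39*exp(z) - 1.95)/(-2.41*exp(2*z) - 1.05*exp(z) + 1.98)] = (0.9399*exp(2*z) - 9.399*exp(z) - 1.2753)*exp(z)/(5.8081*exp(4*z) + 5.061*exp(3*z) - 8.4411*exp(2*z) - 4.158*exp(z) + 3.9204)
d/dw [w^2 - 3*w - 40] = 2*w - 3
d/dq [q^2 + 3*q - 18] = 2*q + 3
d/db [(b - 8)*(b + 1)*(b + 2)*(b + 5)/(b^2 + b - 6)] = (2*b^5 + 3*b^4 - 24*b^3 + 79*b^2 + 724*b + 836)/(b^4 + 2*b^3 - 11*b^2 - 12*b + 36)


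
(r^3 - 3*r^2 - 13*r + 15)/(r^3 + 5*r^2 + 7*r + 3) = (r^2 - 6*r + 5)/(r^2 + 2*r + 1)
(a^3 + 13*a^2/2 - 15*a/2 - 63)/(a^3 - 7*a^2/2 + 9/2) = (2*a^2 + 19*a + 42)/(2*a^2 - a - 3)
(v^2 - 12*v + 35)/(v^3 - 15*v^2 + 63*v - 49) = (v - 5)/(v^2 - 8*v + 7)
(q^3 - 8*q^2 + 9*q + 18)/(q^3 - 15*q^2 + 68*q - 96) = (q^2 - 5*q - 6)/(q^2 - 12*q + 32)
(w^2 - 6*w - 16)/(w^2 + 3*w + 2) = (w - 8)/(w + 1)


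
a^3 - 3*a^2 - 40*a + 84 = (a - 7)*(a - 2)*(a + 6)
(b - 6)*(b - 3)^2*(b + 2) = b^4 - 10*b^3 + 21*b^2 + 36*b - 108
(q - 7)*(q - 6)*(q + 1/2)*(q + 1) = q^4 - 23*q^3/2 + 23*q^2 + 113*q/2 + 21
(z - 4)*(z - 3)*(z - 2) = z^3 - 9*z^2 + 26*z - 24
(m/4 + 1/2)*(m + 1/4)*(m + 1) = m^3/4 + 13*m^2/16 + 11*m/16 + 1/8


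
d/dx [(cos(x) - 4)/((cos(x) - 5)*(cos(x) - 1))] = (cos(x)^2 - 8*cos(x) + 19)*sin(x)/((cos(x) - 5)^2*(cos(x) - 1)^2)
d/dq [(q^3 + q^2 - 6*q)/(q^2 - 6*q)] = q*(q - 12)/(q^2 - 12*q + 36)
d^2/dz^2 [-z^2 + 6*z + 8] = -2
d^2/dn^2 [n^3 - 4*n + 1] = 6*n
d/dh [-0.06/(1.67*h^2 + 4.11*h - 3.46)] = (0.2004*h + 0.2466)/(1.67*h^2 + 4.11*h - 3.46)^2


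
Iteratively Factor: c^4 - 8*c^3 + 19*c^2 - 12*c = (c)*(c^3 - 8*c^2 + 19*c - 12) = c*(c - 1)*(c^2 - 7*c + 12) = c*(c - 4)*(c - 1)*(c - 3)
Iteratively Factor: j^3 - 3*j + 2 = (j + 2)*(j^2 - 2*j + 1) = (j - 1)*(j + 2)*(j - 1)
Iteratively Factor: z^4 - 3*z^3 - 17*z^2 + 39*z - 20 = (z - 1)*(z^3 - 2*z^2 - 19*z + 20) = (z - 1)^2*(z^2 - z - 20) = (z - 5)*(z - 1)^2*(z + 4)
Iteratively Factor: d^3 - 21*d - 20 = (d + 4)*(d^2 - 4*d - 5) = (d + 1)*(d + 4)*(d - 5)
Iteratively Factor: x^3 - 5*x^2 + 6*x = (x)*(x^2 - 5*x + 6) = x*(x - 2)*(x - 3)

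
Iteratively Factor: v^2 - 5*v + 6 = (v - 3)*(v - 2)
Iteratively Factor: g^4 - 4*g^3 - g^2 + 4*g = (g - 4)*(g^3 - g) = (g - 4)*(g - 1)*(g^2 + g) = (g - 4)*(g - 1)*(g + 1)*(g)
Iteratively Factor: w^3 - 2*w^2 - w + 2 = (w - 2)*(w^2 - 1) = (w - 2)*(w + 1)*(w - 1)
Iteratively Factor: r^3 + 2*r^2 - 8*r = (r)*(r^2 + 2*r - 8) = r*(r - 2)*(r + 4)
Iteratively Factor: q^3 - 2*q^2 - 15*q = (q - 5)*(q^2 + 3*q) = q*(q - 5)*(q + 3)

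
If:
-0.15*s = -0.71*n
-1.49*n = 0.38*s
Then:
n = 0.00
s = 0.00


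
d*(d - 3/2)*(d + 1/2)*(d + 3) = d^4 + 2*d^3 - 15*d^2/4 - 9*d/4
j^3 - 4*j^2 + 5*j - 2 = (j - 2)*(j - 1)^2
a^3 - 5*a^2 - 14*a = a*(a - 7)*(a + 2)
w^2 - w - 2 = (w - 2)*(w + 1)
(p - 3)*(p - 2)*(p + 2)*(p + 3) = p^4 - 13*p^2 + 36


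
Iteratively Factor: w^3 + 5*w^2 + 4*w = (w + 4)*(w^2 + w) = w*(w + 4)*(w + 1)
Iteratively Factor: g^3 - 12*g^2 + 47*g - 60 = (g - 4)*(g^2 - 8*g + 15) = (g - 4)*(g - 3)*(g - 5)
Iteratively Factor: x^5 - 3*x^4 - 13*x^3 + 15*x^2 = (x)*(x^4 - 3*x^3 - 13*x^2 + 15*x) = x*(x + 3)*(x^3 - 6*x^2 + 5*x) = x*(x - 1)*(x + 3)*(x^2 - 5*x) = x*(x - 5)*(x - 1)*(x + 3)*(x)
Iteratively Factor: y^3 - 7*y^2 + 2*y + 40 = (y - 5)*(y^2 - 2*y - 8) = (y - 5)*(y - 4)*(y + 2)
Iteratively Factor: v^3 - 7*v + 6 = (v - 1)*(v^2 + v - 6) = (v - 2)*(v - 1)*(v + 3)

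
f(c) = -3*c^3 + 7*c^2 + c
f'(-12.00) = -1463.00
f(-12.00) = 6180.00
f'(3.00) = -38.00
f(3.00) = -15.00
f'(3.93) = -82.98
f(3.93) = -70.05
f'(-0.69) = -12.94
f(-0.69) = 3.63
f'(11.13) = -958.07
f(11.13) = -3257.98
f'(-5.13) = -307.67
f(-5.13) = 584.11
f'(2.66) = -25.44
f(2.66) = -4.27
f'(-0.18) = -1.81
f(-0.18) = 0.06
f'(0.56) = 6.02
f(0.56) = 2.23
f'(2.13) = -10.01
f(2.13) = 4.90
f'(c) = -9*c^2 + 14*c + 1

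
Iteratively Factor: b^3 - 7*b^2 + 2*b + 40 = (b - 5)*(b^2 - 2*b - 8) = (b - 5)*(b + 2)*(b - 4)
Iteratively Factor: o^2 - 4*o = (o)*(o - 4)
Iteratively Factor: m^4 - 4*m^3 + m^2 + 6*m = (m)*(m^3 - 4*m^2 + m + 6) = m*(m - 2)*(m^2 - 2*m - 3) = m*(m - 2)*(m + 1)*(m - 3)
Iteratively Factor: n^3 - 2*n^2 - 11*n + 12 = (n - 4)*(n^2 + 2*n - 3) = (n - 4)*(n - 1)*(n + 3)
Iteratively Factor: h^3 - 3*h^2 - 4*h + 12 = (h - 3)*(h^2 - 4) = (h - 3)*(h + 2)*(h - 2)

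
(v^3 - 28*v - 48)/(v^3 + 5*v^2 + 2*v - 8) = (v - 6)/(v - 1)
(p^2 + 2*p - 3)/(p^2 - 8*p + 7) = (p + 3)/(p - 7)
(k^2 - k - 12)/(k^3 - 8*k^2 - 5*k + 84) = 1/(k - 7)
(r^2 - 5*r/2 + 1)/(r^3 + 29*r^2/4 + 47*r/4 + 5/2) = 2*(2*r^2 - 5*r + 2)/(4*r^3 + 29*r^2 + 47*r + 10)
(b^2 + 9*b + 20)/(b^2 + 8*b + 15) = (b + 4)/(b + 3)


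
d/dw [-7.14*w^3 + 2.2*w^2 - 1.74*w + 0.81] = -21.42*w^2 + 4.4*w - 1.74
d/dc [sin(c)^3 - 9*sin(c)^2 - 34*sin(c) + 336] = (3*sin(c)^2 - 18*sin(c) - 34)*cos(c)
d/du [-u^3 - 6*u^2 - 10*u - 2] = -3*u^2 - 12*u - 10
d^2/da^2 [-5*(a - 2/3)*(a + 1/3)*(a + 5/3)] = -30*a - 40/3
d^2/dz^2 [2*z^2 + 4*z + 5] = 4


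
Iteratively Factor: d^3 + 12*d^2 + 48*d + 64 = (d + 4)*(d^2 + 8*d + 16) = (d + 4)^2*(d + 4)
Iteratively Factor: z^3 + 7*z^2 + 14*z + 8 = (z + 4)*(z^2 + 3*z + 2) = (z + 1)*(z + 4)*(z + 2)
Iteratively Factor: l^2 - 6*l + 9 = (l - 3)*(l - 3)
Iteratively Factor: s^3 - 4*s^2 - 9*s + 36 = (s + 3)*(s^2 - 7*s + 12) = (s - 4)*(s + 3)*(s - 3)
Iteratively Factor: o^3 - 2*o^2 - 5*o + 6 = (o - 1)*(o^2 - o - 6) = (o - 1)*(o + 2)*(o - 3)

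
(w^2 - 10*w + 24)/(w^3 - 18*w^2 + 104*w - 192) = 1/(w - 8)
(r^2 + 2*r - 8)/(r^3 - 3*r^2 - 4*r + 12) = (r + 4)/(r^2 - r - 6)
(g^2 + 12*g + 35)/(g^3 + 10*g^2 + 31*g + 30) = (g + 7)/(g^2 + 5*g + 6)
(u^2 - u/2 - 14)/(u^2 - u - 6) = (-u^2 + u/2 + 14)/(-u^2 + u + 6)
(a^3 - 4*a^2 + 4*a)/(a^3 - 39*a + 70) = a*(a - 2)/(a^2 + 2*a - 35)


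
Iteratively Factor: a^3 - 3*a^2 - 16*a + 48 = (a - 4)*(a^2 + a - 12) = (a - 4)*(a + 4)*(a - 3)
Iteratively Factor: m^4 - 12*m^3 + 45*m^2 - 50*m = (m - 2)*(m^3 - 10*m^2 + 25*m) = m*(m - 2)*(m^2 - 10*m + 25) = m*(m - 5)*(m - 2)*(m - 5)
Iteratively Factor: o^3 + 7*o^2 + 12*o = (o + 4)*(o^2 + 3*o) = (o + 3)*(o + 4)*(o)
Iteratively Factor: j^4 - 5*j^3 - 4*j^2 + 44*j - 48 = (j + 3)*(j^3 - 8*j^2 + 20*j - 16) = (j - 4)*(j + 3)*(j^2 - 4*j + 4) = (j - 4)*(j - 2)*(j + 3)*(j - 2)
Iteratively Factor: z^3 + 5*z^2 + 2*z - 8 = (z - 1)*(z^2 + 6*z + 8) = (z - 1)*(z + 4)*(z + 2)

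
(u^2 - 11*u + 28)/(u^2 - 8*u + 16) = (u - 7)/(u - 4)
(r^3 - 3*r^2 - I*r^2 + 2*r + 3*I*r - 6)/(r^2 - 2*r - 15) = (r^3 - r^2*(3 + I) + r*(2 + 3*I) - 6)/(r^2 - 2*r - 15)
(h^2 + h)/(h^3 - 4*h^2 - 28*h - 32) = h*(h + 1)/(h^3 - 4*h^2 - 28*h - 32)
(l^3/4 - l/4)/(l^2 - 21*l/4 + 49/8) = 2*l*(l^2 - 1)/(8*l^2 - 42*l + 49)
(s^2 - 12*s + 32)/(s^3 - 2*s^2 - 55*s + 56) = (s - 4)/(s^2 + 6*s - 7)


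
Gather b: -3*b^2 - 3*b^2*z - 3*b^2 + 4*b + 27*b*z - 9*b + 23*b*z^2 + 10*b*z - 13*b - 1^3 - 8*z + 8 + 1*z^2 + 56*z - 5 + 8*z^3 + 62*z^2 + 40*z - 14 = b^2*(-3*z - 6) + b*(23*z^2 + 37*z - 18) + 8*z^3 + 63*z^2 + 88*z - 12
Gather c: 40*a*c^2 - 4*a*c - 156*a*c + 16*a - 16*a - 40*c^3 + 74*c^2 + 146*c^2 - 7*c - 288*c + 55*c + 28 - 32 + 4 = -40*c^3 + c^2*(40*a + 220) + c*(-160*a - 240)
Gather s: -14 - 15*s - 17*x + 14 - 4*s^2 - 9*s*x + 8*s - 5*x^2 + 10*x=-4*s^2 + s*(-9*x - 7) - 5*x^2 - 7*x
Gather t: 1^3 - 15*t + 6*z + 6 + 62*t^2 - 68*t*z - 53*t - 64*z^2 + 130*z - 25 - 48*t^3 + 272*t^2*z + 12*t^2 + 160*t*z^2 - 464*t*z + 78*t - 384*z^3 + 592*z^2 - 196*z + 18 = -48*t^3 + t^2*(272*z + 74) + t*(160*z^2 - 532*z + 10) - 384*z^3 + 528*z^2 - 60*z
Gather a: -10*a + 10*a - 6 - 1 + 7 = 0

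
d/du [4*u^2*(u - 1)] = 4*u*(3*u - 2)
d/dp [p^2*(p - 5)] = p*(3*p - 10)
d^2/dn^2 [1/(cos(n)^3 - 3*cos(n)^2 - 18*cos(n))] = 3*(-6*(sin(n)^2 + 2*cos(n) + 5)^2*sin(n)^2 + (sin(n)^2 + 3*cos(n) + 17)*(-23*cos(n) - 8*cos(2*n) + 3*cos(3*n))*cos(n)/4)/((sin(n)^2 + 3*cos(n) + 17)^3*cos(n)^3)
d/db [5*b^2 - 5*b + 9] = 10*b - 5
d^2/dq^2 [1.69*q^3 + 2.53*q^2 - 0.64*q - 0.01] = 10.14*q + 5.06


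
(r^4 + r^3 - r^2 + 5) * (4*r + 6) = 4*r^5 + 10*r^4 + 2*r^3 - 6*r^2 + 20*r + 30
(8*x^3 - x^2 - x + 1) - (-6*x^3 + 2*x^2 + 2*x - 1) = 14*x^3 - 3*x^2 - 3*x + 2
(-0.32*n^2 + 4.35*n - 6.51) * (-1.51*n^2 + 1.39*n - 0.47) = 0.4832*n^4 - 7.0133*n^3 + 16.027*n^2 - 11.0934*n + 3.0597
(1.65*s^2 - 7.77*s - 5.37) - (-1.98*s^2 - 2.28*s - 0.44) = 3.63*s^2 - 5.49*s - 4.93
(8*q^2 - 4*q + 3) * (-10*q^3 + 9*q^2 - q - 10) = -80*q^5 + 112*q^4 - 74*q^3 - 49*q^2 + 37*q - 30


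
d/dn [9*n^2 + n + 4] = 18*n + 1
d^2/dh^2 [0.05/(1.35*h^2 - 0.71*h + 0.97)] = (-0.18225*h^2 + 0.09585*h + 0.05*(2.7*h - 0.71)*(5.4*h - 1.42) - 0.13095)/(1.35*h^2 - 0.71*h + 0.97)^3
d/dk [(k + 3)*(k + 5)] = 2*k + 8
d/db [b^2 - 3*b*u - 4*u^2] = 2*b - 3*u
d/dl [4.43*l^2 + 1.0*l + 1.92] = 8.86*l + 1.0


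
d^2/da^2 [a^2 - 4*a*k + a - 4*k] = 2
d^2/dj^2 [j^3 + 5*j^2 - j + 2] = 6*j + 10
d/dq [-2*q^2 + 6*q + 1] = 6 - 4*q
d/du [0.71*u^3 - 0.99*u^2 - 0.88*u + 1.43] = 2.13*u^2 - 1.98*u - 0.88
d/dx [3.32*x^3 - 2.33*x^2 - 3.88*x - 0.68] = 9.96*x^2 - 4.66*x - 3.88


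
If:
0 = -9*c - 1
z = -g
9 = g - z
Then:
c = -1/9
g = 9/2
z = -9/2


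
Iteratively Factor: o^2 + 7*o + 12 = (o + 3)*(o + 4)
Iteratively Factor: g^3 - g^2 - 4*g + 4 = (g + 2)*(g^2 - 3*g + 2) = (g - 1)*(g + 2)*(g - 2)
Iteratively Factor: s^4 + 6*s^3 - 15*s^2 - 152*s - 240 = (s + 4)*(s^3 + 2*s^2 - 23*s - 60) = (s - 5)*(s + 4)*(s^2 + 7*s + 12) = (s - 5)*(s + 4)^2*(s + 3)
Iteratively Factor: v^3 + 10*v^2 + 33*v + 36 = (v + 4)*(v^2 + 6*v + 9) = (v + 3)*(v + 4)*(v + 3)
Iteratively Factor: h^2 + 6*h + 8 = (h + 4)*(h + 2)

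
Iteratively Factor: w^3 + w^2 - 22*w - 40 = (w - 5)*(w^2 + 6*w + 8) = (w - 5)*(w + 4)*(w + 2)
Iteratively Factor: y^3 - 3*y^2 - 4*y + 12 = (y - 2)*(y^2 - y - 6) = (y - 2)*(y + 2)*(y - 3)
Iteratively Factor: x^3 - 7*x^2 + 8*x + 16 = (x + 1)*(x^2 - 8*x + 16) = (x - 4)*(x + 1)*(x - 4)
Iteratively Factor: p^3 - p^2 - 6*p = (p)*(p^2 - p - 6) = p*(p - 3)*(p + 2)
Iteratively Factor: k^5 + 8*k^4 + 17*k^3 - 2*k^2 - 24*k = (k)*(k^4 + 8*k^3 + 17*k^2 - 2*k - 24) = k*(k + 4)*(k^3 + 4*k^2 + k - 6) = k*(k - 1)*(k + 4)*(k^2 + 5*k + 6) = k*(k - 1)*(k + 2)*(k + 4)*(k + 3)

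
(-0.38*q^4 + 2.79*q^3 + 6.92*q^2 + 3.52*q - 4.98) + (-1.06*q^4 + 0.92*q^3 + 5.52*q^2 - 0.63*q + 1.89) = -1.44*q^4 + 3.71*q^3 + 12.44*q^2 + 2.89*q - 3.09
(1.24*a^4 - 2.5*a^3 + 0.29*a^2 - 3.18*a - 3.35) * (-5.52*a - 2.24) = -6.8448*a^5 + 11.0224*a^4 + 3.9992*a^3 + 16.904*a^2 + 25.6152*a + 7.504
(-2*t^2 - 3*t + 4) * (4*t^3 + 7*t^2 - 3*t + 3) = -8*t^5 - 26*t^4 + t^3 + 31*t^2 - 21*t + 12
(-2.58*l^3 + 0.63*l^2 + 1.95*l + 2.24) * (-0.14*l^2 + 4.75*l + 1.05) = 0.3612*l^5 - 12.3432*l^4 + 0.0105000000000001*l^3 + 9.6104*l^2 + 12.6875*l + 2.352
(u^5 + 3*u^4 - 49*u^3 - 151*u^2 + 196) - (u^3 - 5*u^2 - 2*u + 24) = u^5 + 3*u^4 - 50*u^3 - 146*u^2 + 2*u + 172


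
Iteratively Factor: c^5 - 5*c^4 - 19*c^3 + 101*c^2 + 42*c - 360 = (c - 3)*(c^4 - 2*c^3 - 25*c^2 + 26*c + 120) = (c - 3)*(c + 4)*(c^3 - 6*c^2 - c + 30) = (c - 3)^2*(c + 4)*(c^2 - 3*c - 10) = (c - 3)^2*(c + 2)*(c + 4)*(c - 5)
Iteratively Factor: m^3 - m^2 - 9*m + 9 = (m - 1)*(m^2 - 9) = (m - 3)*(m - 1)*(m + 3)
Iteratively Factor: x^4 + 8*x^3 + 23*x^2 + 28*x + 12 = (x + 2)*(x^3 + 6*x^2 + 11*x + 6) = (x + 1)*(x + 2)*(x^2 + 5*x + 6) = (x + 1)*(x + 2)^2*(x + 3)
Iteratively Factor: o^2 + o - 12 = (o - 3)*(o + 4)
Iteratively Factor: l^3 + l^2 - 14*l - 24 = (l + 3)*(l^2 - 2*l - 8) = (l + 2)*(l + 3)*(l - 4)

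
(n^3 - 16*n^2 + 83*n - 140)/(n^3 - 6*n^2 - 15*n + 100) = (n^2 - 11*n + 28)/(n^2 - n - 20)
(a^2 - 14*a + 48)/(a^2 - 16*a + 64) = (a - 6)/(a - 8)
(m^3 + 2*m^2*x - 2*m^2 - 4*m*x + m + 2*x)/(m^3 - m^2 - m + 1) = (m + 2*x)/(m + 1)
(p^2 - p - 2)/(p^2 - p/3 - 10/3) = 3*(p + 1)/(3*p + 5)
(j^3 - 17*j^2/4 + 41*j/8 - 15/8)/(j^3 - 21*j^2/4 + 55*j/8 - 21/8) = (2*j - 5)/(2*j - 7)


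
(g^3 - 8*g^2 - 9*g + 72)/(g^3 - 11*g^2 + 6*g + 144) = (g - 3)/(g - 6)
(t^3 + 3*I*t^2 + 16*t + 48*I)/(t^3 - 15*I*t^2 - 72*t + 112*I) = (t^2 + 7*I*t - 12)/(t^2 - 11*I*t - 28)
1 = 1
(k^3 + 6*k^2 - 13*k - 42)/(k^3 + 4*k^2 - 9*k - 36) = (k^2 + 9*k + 14)/(k^2 + 7*k + 12)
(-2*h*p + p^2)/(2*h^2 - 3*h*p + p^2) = p/(-h + p)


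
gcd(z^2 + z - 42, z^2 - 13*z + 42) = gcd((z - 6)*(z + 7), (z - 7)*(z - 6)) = z - 6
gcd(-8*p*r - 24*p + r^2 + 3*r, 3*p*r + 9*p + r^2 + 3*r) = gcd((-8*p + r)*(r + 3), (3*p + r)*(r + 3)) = r + 3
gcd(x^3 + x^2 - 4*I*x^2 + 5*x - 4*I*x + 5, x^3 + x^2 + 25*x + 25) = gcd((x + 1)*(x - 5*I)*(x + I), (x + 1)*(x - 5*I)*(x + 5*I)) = x^2 + x*(1 - 5*I) - 5*I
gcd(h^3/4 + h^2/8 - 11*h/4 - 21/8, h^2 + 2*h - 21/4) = 1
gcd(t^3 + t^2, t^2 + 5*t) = t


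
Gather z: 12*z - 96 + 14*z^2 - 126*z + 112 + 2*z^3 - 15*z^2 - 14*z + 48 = 2*z^3 - z^2 - 128*z + 64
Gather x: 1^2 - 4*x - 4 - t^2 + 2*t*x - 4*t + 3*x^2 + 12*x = -t^2 - 4*t + 3*x^2 + x*(2*t + 8) - 3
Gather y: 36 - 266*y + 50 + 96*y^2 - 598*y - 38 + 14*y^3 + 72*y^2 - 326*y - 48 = 14*y^3 + 168*y^2 - 1190*y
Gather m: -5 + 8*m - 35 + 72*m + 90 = 80*m + 50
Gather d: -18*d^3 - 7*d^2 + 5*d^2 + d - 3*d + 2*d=-18*d^3 - 2*d^2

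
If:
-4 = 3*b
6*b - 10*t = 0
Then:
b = -4/3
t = -4/5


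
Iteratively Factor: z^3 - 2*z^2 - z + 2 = (z - 1)*(z^2 - z - 2) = (z - 1)*(z + 1)*(z - 2)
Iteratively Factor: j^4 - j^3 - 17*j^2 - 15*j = (j - 5)*(j^3 + 4*j^2 + 3*j) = (j - 5)*(j + 1)*(j^2 + 3*j) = j*(j - 5)*(j + 1)*(j + 3)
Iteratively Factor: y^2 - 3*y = (y - 3)*(y)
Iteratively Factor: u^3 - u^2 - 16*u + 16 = (u - 4)*(u^2 + 3*u - 4) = (u - 4)*(u - 1)*(u + 4)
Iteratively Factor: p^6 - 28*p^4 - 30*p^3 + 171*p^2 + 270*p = (p + 3)*(p^5 - 3*p^4 - 19*p^3 + 27*p^2 + 90*p) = (p + 2)*(p + 3)*(p^4 - 5*p^3 - 9*p^2 + 45*p) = (p + 2)*(p + 3)^2*(p^3 - 8*p^2 + 15*p) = p*(p + 2)*(p + 3)^2*(p^2 - 8*p + 15) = p*(p - 5)*(p + 2)*(p + 3)^2*(p - 3)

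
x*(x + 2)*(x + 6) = x^3 + 8*x^2 + 12*x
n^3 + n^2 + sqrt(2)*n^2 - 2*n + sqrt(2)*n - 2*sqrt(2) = (n - 1)*(n + 2)*(n + sqrt(2))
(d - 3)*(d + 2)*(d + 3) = d^3 + 2*d^2 - 9*d - 18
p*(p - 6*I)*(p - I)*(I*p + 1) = I*p^4 + 8*p^3 - 13*I*p^2 - 6*p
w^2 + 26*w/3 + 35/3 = (w + 5/3)*(w + 7)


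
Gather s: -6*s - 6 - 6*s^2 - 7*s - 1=-6*s^2 - 13*s - 7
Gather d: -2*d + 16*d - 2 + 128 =14*d + 126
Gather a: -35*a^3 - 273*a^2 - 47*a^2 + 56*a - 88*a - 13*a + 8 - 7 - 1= -35*a^3 - 320*a^2 - 45*a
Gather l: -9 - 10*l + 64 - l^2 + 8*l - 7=-l^2 - 2*l + 48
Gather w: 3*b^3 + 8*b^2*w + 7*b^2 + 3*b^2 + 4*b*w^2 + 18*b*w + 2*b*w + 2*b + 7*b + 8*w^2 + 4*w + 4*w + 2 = 3*b^3 + 10*b^2 + 9*b + w^2*(4*b + 8) + w*(8*b^2 + 20*b + 8) + 2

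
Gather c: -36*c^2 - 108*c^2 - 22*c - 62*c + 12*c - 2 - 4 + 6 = -144*c^2 - 72*c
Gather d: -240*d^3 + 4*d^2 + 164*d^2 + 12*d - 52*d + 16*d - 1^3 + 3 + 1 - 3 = -240*d^3 + 168*d^2 - 24*d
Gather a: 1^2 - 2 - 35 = -36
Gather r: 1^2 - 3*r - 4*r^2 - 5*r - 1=-4*r^2 - 8*r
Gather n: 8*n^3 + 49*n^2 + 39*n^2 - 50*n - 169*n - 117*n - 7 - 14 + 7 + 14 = 8*n^3 + 88*n^2 - 336*n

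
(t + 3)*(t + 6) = t^2 + 9*t + 18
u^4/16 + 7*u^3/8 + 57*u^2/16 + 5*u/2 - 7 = (u/4 + 1)^2*(u - 1)*(u + 7)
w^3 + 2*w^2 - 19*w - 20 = (w - 4)*(w + 1)*(w + 5)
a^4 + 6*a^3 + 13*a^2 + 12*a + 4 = (a + 1)^2*(a + 2)^2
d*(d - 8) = d^2 - 8*d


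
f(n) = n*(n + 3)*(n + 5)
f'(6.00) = 219.00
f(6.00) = 594.00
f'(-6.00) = 27.00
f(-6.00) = -18.00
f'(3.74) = 116.80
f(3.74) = 220.31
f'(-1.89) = -4.52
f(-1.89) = -6.52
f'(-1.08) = 1.22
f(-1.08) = -8.13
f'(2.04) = 60.12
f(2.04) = 72.38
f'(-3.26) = -5.28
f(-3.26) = 1.47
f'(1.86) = 55.14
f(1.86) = 62.01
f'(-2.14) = -5.50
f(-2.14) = -5.26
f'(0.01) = 15.16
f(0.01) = 0.15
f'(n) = n*(n + 3) + n*(n + 5) + (n + 3)*(n + 5)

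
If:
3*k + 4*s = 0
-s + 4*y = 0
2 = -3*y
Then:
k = 32/9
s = -8/3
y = -2/3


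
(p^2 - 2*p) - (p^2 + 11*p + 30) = -13*p - 30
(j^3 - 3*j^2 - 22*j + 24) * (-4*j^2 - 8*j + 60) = -4*j^5 + 4*j^4 + 172*j^3 - 100*j^2 - 1512*j + 1440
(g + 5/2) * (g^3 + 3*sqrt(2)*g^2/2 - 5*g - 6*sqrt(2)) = g^4 + 3*sqrt(2)*g^3/2 + 5*g^3/2 - 5*g^2 + 15*sqrt(2)*g^2/4 - 25*g/2 - 6*sqrt(2)*g - 15*sqrt(2)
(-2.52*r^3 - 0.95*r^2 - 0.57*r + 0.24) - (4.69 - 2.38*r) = -2.52*r^3 - 0.95*r^2 + 1.81*r - 4.45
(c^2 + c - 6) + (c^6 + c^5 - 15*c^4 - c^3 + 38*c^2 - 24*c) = c^6 + c^5 - 15*c^4 - c^3 + 39*c^2 - 23*c - 6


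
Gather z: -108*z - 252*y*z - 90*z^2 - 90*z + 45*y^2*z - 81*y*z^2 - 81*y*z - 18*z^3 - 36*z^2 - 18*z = -18*z^3 + z^2*(-81*y - 126) + z*(45*y^2 - 333*y - 216)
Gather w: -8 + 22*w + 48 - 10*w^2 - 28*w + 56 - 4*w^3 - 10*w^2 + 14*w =-4*w^3 - 20*w^2 + 8*w + 96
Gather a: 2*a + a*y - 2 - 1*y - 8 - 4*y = a*(y + 2) - 5*y - 10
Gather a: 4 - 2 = 2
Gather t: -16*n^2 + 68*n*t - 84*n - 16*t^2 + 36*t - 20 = -16*n^2 - 84*n - 16*t^2 + t*(68*n + 36) - 20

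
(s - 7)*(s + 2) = s^2 - 5*s - 14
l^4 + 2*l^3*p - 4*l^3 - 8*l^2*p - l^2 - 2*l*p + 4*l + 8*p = (l - 4)*(l - 1)*(l + 1)*(l + 2*p)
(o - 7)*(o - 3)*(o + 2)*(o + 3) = o^4 - 5*o^3 - 23*o^2 + 45*o + 126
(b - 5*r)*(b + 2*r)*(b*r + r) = b^3*r - 3*b^2*r^2 + b^2*r - 10*b*r^3 - 3*b*r^2 - 10*r^3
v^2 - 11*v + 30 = (v - 6)*(v - 5)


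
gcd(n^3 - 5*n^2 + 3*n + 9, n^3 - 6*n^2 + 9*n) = n^2 - 6*n + 9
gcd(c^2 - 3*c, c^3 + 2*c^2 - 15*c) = c^2 - 3*c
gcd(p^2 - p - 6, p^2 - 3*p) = p - 3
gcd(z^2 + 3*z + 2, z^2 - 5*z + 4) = 1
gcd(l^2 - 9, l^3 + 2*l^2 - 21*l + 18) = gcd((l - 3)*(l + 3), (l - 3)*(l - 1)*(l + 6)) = l - 3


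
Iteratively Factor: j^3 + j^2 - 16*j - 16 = (j + 4)*(j^2 - 3*j - 4) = (j + 1)*(j + 4)*(j - 4)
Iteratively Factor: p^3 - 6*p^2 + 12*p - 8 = (p - 2)*(p^2 - 4*p + 4) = (p - 2)^2*(p - 2)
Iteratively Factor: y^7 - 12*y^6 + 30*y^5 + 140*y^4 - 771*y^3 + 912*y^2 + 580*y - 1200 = (y - 2)*(y^6 - 10*y^5 + 10*y^4 + 160*y^3 - 451*y^2 + 10*y + 600) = (y - 2)^2*(y^5 - 8*y^4 - 6*y^3 + 148*y^2 - 155*y - 300) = (y - 2)^2*(y + 1)*(y^4 - 9*y^3 + 3*y^2 + 145*y - 300) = (y - 5)*(y - 2)^2*(y + 1)*(y^3 - 4*y^2 - 17*y + 60) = (y - 5)*(y - 2)^2*(y + 1)*(y + 4)*(y^2 - 8*y + 15) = (y - 5)*(y - 3)*(y - 2)^2*(y + 1)*(y + 4)*(y - 5)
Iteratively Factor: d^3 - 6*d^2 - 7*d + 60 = (d - 5)*(d^2 - d - 12) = (d - 5)*(d - 4)*(d + 3)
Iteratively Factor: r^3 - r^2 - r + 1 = (r - 1)*(r^2 - 1) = (r - 1)^2*(r + 1)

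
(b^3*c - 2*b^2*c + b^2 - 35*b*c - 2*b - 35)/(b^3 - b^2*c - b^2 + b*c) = (b^3*c - 2*b^2*c + b^2 - 35*b*c - 2*b - 35)/(b*(b^2 - b*c - b + c))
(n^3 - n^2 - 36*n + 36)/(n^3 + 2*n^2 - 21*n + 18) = (n - 6)/(n - 3)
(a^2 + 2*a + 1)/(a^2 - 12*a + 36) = (a^2 + 2*a + 1)/(a^2 - 12*a + 36)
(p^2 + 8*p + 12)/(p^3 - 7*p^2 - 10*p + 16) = (p + 6)/(p^2 - 9*p + 8)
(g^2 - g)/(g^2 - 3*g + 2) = g/(g - 2)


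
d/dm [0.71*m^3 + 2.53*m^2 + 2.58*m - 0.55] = 2.13*m^2 + 5.06*m + 2.58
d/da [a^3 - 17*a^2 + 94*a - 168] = 3*a^2 - 34*a + 94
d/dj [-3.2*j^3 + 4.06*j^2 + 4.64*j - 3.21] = -9.6*j^2 + 8.12*j + 4.64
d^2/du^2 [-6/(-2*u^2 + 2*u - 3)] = 24*(-2*u^2 + 2*u + 2*(2*u - 1)^2 - 3)/(2*u^2 - 2*u + 3)^3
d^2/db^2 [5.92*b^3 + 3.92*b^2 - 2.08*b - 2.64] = 35.52*b + 7.84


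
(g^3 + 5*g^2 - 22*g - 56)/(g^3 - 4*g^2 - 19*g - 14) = (g^2 + 3*g - 28)/(g^2 - 6*g - 7)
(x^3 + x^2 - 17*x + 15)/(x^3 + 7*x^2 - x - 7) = (x^2 + 2*x - 15)/(x^2 + 8*x + 7)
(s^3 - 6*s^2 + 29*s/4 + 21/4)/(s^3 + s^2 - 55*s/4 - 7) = (s - 3)/(s + 4)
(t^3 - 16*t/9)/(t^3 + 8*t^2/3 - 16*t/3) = (t + 4/3)/(t + 4)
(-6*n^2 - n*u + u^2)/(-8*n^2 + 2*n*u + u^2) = (-6*n^2 - n*u + u^2)/(-8*n^2 + 2*n*u + u^2)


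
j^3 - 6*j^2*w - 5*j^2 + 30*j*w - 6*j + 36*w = (j - 6)*(j + 1)*(j - 6*w)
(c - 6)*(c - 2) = c^2 - 8*c + 12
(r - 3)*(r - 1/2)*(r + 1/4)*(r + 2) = r^4 - 5*r^3/4 - 47*r^2/8 + 13*r/8 + 3/4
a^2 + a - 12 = (a - 3)*(a + 4)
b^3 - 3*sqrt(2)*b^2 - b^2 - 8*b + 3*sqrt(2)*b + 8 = (b - 1)*(b - 4*sqrt(2))*(b + sqrt(2))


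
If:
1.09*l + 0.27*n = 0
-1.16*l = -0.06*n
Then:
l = 0.00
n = 0.00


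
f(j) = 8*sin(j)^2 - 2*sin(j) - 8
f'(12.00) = -8.93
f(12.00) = -4.62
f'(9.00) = -4.19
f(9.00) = -7.47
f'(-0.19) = -4.93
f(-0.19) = -7.34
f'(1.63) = -0.83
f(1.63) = -2.02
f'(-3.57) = -4.23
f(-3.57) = -7.45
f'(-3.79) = -6.11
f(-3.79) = -6.29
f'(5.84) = -8.01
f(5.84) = -5.67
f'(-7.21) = -8.88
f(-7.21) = -1.28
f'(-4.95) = 3.19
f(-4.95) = -2.39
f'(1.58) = -0.13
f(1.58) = -2.00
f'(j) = 16*sin(j)*cos(j) - 2*cos(j)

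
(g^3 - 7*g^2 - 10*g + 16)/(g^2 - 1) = (g^2 - 6*g - 16)/(g + 1)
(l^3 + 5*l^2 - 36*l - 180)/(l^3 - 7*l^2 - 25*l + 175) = (l^2 - 36)/(l^2 - 12*l + 35)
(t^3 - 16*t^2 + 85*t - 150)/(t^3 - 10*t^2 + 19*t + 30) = (t - 5)/(t + 1)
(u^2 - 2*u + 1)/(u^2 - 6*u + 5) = (u - 1)/(u - 5)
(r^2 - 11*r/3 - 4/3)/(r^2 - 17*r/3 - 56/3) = (-3*r^2 + 11*r + 4)/(-3*r^2 + 17*r + 56)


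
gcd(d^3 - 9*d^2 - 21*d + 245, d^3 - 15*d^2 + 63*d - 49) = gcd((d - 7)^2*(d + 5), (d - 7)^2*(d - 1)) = d^2 - 14*d + 49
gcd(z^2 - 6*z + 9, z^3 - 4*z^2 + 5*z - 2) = 1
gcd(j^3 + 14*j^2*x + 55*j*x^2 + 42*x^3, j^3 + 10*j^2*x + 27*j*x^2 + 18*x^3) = j^2 + 7*j*x + 6*x^2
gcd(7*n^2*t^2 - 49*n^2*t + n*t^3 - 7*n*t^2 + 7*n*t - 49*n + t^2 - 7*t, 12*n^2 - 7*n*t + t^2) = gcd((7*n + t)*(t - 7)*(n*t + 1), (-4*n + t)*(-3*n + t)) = 1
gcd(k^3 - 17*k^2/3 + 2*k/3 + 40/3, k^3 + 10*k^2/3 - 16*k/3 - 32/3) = k^2 - 2*k/3 - 8/3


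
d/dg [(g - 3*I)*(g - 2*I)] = 2*g - 5*I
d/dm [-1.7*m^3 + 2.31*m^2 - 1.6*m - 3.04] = -5.1*m^2 + 4.62*m - 1.6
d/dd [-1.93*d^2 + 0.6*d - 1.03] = 0.6 - 3.86*d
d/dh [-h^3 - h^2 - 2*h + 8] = -3*h^2 - 2*h - 2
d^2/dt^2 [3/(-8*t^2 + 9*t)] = 6*(8*t*(8*t - 9) - (16*t - 9)^2)/(t^3*(8*t - 9)^3)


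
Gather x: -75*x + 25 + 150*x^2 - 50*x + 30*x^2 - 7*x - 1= 180*x^2 - 132*x + 24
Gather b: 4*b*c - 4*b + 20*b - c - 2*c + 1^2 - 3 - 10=b*(4*c + 16) - 3*c - 12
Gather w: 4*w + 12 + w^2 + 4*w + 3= w^2 + 8*w + 15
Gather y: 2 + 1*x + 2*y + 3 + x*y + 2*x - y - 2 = 3*x + y*(x + 1) + 3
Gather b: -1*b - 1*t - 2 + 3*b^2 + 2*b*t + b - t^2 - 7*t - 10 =3*b^2 + 2*b*t - t^2 - 8*t - 12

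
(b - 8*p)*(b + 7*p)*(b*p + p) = b^3*p - b^2*p^2 + b^2*p - 56*b*p^3 - b*p^2 - 56*p^3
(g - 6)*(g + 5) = g^2 - g - 30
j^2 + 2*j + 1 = (j + 1)^2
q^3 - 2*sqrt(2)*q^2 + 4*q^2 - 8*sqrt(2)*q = q*(q + 4)*(q - 2*sqrt(2))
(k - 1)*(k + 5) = k^2 + 4*k - 5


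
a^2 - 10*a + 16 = (a - 8)*(a - 2)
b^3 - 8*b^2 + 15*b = b*(b - 5)*(b - 3)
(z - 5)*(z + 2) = z^2 - 3*z - 10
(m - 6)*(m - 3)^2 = m^3 - 12*m^2 + 45*m - 54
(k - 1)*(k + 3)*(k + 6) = k^3 + 8*k^2 + 9*k - 18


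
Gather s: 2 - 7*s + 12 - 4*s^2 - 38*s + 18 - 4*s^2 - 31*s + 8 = -8*s^2 - 76*s + 40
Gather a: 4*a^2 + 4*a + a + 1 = 4*a^2 + 5*a + 1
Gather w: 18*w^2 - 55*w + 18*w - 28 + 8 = 18*w^2 - 37*w - 20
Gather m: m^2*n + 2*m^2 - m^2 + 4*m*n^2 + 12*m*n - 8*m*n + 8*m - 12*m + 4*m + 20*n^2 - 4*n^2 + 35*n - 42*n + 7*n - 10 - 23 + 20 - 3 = m^2*(n + 1) + m*(4*n^2 + 4*n) + 16*n^2 - 16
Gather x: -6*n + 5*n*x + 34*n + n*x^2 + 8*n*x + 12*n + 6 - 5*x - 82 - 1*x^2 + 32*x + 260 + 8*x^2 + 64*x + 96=40*n + x^2*(n + 7) + x*(13*n + 91) + 280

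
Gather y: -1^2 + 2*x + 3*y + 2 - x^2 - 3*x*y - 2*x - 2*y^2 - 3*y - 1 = -x^2 - 3*x*y - 2*y^2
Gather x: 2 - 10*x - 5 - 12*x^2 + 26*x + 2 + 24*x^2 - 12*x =12*x^2 + 4*x - 1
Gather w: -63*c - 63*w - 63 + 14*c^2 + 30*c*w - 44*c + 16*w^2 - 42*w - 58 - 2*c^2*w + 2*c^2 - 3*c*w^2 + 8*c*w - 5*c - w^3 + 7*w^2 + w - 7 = 16*c^2 - 112*c - w^3 + w^2*(23 - 3*c) + w*(-2*c^2 + 38*c - 104) - 128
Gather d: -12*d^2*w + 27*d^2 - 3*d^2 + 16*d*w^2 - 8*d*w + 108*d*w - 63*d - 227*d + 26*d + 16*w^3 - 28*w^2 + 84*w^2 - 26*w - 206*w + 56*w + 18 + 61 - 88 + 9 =d^2*(24 - 12*w) + d*(16*w^2 + 100*w - 264) + 16*w^3 + 56*w^2 - 176*w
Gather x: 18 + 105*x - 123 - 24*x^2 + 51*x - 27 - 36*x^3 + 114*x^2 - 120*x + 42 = -36*x^3 + 90*x^2 + 36*x - 90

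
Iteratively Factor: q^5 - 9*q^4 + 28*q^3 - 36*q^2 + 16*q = (q)*(q^4 - 9*q^3 + 28*q^2 - 36*q + 16) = q*(q - 1)*(q^3 - 8*q^2 + 20*q - 16) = q*(q - 2)*(q - 1)*(q^2 - 6*q + 8) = q*(q - 2)^2*(q - 1)*(q - 4)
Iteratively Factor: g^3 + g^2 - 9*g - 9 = (g + 3)*(g^2 - 2*g - 3) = (g + 1)*(g + 3)*(g - 3)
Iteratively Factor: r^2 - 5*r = (r)*(r - 5)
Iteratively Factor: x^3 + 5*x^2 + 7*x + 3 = (x + 3)*(x^2 + 2*x + 1) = (x + 1)*(x + 3)*(x + 1)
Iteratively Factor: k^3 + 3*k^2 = (k)*(k^2 + 3*k) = k*(k + 3)*(k)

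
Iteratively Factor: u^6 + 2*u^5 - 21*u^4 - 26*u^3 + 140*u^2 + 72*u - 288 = (u + 3)*(u^5 - u^4 - 18*u^3 + 28*u^2 + 56*u - 96) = (u + 2)*(u + 3)*(u^4 - 3*u^3 - 12*u^2 + 52*u - 48) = (u - 2)*(u + 2)*(u + 3)*(u^3 - u^2 - 14*u + 24) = (u - 2)*(u + 2)*(u + 3)*(u + 4)*(u^2 - 5*u + 6) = (u - 3)*(u - 2)*(u + 2)*(u + 3)*(u + 4)*(u - 2)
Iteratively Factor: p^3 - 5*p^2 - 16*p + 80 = (p - 5)*(p^2 - 16) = (p - 5)*(p - 4)*(p + 4)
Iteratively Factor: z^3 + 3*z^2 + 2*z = (z + 1)*(z^2 + 2*z) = z*(z + 1)*(z + 2)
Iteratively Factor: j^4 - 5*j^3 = (j)*(j^3 - 5*j^2) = j*(j - 5)*(j^2) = j^2*(j - 5)*(j)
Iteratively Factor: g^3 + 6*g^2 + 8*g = (g)*(g^2 + 6*g + 8) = g*(g + 4)*(g + 2)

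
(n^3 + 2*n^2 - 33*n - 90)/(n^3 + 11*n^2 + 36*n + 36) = (n^2 - n - 30)/(n^2 + 8*n + 12)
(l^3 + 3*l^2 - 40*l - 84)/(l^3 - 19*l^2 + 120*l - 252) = (l^2 + 9*l + 14)/(l^2 - 13*l + 42)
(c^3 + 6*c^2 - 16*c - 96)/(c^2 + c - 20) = (c^2 + 10*c + 24)/(c + 5)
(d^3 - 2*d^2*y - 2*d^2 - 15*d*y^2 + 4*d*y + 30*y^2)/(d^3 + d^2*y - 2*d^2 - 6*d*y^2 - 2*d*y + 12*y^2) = (-d + 5*y)/(-d + 2*y)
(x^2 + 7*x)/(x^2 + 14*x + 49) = x/(x + 7)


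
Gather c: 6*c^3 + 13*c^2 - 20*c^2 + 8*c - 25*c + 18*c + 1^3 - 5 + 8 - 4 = 6*c^3 - 7*c^2 + c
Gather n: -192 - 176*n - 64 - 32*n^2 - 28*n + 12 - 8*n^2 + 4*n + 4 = -40*n^2 - 200*n - 240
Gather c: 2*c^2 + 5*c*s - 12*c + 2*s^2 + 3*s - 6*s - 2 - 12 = 2*c^2 + c*(5*s - 12) + 2*s^2 - 3*s - 14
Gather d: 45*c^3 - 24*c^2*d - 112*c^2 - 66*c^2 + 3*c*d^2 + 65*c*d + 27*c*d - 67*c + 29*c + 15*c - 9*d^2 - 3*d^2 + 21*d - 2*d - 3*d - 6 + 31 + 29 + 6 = 45*c^3 - 178*c^2 - 23*c + d^2*(3*c - 12) + d*(-24*c^2 + 92*c + 16) + 60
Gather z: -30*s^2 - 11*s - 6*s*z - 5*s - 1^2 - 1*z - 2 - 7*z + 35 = -30*s^2 - 16*s + z*(-6*s - 8) + 32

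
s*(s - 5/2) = s^2 - 5*s/2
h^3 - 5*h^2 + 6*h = h*(h - 3)*(h - 2)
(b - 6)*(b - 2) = b^2 - 8*b + 12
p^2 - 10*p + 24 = (p - 6)*(p - 4)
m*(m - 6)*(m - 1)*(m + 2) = m^4 - 5*m^3 - 8*m^2 + 12*m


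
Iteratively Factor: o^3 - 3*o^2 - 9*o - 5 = (o + 1)*(o^2 - 4*o - 5) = (o - 5)*(o + 1)*(o + 1)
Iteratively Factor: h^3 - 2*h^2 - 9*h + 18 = (h - 3)*(h^2 + h - 6) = (h - 3)*(h + 3)*(h - 2)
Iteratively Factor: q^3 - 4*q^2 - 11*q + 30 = (q - 2)*(q^2 - 2*q - 15) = (q - 5)*(q - 2)*(q + 3)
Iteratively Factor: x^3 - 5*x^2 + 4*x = (x - 4)*(x^2 - x) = (x - 4)*(x - 1)*(x)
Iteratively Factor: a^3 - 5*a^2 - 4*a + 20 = (a + 2)*(a^2 - 7*a + 10) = (a - 5)*(a + 2)*(a - 2)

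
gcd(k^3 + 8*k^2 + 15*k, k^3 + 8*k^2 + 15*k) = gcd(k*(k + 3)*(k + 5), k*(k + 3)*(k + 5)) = k^3 + 8*k^2 + 15*k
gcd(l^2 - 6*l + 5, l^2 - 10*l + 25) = l - 5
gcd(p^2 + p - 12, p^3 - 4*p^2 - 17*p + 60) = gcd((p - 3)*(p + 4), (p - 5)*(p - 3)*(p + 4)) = p^2 + p - 12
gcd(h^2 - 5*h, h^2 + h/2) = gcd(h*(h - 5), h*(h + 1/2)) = h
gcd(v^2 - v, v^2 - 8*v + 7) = v - 1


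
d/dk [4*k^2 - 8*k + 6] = 8*k - 8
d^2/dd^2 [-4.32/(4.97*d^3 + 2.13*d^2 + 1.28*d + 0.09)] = ((128.8224*d + 18.4032)*(4.97*d^3 + 2.13*d^2 + 1.28*d + 0.09) - 4.32*(14.91*d^2 + 4.26*d + 1.28)*(29.82*d^2 + 8.52*d + 2.56))/(4.97*d^3 + 2.13*d^2 + 1.28*d + 0.09)^3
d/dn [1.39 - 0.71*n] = -0.710000000000000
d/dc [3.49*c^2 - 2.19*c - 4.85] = 6.98*c - 2.19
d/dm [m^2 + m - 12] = 2*m + 1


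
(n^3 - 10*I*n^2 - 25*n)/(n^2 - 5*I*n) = n - 5*I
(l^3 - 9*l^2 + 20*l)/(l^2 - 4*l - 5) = l*(l - 4)/(l + 1)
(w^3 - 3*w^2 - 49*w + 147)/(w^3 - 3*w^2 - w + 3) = (w^2 - 49)/(w^2 - 1)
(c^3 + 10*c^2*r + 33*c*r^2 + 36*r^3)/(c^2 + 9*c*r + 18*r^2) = (c^2 + 7*c*r + 12*r^2)/(c + 6*r)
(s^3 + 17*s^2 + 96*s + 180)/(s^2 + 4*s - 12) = (s^2 + 11*s + 30)/(s - 2)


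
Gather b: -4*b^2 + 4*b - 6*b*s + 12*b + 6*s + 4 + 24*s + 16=-4*b^2 + b*(16 - 6*s) + 30*s + 20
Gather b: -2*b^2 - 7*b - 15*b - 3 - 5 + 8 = -2*b^2 - 22*b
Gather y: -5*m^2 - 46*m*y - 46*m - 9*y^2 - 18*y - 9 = -5*m^2 - 46*m - 9*y^2 + y*(-46*m - 18) - 9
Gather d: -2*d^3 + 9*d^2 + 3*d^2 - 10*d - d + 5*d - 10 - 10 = -2*d^3 + 12*d^2 - 6*d - 20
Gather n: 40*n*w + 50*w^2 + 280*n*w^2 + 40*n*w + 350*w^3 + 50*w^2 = n*(280*w^2 + 80*w) + 350*w^3 + 100*w^2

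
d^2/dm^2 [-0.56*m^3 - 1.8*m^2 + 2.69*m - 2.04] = -3.36*m - 3.6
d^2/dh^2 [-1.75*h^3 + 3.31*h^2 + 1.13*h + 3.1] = 6.62 - 10.5*h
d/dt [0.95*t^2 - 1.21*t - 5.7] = 1.9*t - 1.21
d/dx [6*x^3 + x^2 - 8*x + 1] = 18*x^2 + 2*x - 8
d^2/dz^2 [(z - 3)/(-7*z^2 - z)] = 2*(-49*z^3 + 441*z^2 + 63*z + 3)/(z^3*(343*z^3 + 147*z^2 + 21*z + 1))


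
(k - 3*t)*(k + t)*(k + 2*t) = k^3 - 7*k*t^2 - 6*t^3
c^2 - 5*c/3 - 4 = (c - 3)*(c + 4/3)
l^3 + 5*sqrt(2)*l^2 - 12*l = l*(l - sqrt(2))*(l + 6*sqrt(2))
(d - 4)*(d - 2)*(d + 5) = d^3 - d^2 - 22*d + 40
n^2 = n^2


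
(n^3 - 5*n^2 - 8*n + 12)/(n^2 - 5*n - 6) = (n^2 + n - 2)/(n + 1)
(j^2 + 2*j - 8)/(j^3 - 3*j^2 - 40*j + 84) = (j + 4)/(j^2 - j - 42)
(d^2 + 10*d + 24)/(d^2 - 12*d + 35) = (d^2 + 10*d + 24)/(d^2 - 12*d + 35)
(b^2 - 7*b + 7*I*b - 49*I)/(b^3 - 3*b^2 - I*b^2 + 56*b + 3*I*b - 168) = (b - 7)/(b^2 - b*(3 + 8*I) + 24*I)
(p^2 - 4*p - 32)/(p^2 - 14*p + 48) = (p + 4)/(p - 6)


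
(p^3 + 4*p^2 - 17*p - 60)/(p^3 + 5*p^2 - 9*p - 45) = (p - 4)/(p - 3)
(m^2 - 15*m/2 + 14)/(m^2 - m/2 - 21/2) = (m - 4)/(m + 3)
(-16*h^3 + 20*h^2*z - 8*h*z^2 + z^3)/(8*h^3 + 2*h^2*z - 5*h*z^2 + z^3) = (-2*h + z)/(h + z)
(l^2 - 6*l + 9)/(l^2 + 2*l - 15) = (l - 3)/(l + 5)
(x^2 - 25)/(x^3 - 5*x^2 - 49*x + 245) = (x + 5)/(x^2 - 49)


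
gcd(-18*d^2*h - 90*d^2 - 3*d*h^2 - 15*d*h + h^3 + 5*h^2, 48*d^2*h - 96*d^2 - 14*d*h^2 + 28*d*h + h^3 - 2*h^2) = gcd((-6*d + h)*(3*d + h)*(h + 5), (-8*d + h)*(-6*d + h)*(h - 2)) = 6*d - h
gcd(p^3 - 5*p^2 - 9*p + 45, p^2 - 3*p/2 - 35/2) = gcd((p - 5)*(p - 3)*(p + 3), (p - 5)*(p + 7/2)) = p - 5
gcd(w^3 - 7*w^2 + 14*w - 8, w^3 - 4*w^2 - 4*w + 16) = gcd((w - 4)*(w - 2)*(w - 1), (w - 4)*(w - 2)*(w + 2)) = w^2 - 6*w + 8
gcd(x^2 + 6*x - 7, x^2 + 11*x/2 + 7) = 1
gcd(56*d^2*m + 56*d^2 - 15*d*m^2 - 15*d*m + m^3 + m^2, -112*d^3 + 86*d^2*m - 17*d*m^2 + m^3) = 56*d^2 - 15*d*m + m^2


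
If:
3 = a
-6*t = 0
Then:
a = 3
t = 0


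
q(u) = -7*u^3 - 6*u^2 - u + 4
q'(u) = -21*u^2 - 12*u - 1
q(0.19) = 3.55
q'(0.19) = -4.04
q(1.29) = -22.30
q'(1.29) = -51.43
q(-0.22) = 4.00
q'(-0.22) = 0.62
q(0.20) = 3.50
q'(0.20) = -4.24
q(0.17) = 3.62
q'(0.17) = -3.65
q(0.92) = -7.45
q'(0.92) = -29.81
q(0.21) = 3.46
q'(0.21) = -4.45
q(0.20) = 3.50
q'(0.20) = -4.24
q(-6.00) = 1306.00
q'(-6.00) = -685.00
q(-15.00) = 22294.00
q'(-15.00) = -4546.00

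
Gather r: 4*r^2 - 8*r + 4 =4*r^2 - 8*r + 4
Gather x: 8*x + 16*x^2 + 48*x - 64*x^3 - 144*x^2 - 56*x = -64*x^3 - 128*x^2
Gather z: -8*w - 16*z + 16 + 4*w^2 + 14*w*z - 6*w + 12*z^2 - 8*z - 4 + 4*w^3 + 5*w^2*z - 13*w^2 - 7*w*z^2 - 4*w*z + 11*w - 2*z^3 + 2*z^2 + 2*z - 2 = 4*w^3 - 9*w^2 - 3*w - 2*z^3 + z^2*(14 - 7*w) + z*(5*w^2 + 10*w - 22) + 10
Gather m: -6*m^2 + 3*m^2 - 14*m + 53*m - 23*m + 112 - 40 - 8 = -3*m^2 + 16*m + 64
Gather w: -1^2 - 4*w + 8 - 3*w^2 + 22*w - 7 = -3*w^2 + 18*w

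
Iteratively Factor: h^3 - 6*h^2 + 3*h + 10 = (h + 1)*(h^2 - 7*h + 10) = (h - 2)*(h + 1)*(h - 5)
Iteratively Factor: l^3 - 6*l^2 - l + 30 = (l - 5)*(l^2 - l - 6) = (l - 5)*(l + 2)*(l - 3)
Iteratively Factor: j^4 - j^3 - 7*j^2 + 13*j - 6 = (j + 3)*(j^3 - 4*j^2 + 5*j - 2) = (j - 2)*(j + 3)*(j^2 - 2*j + 1) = (j - 2)*(j - 1)*(j + 3)*(j - 1)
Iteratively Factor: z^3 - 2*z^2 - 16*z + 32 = (z + 4)*(z^2 - 6*z + 8) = (z - 4)*(z + 4)*(z - 2)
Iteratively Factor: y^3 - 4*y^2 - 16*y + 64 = (y - 4)*(y^2 - 16) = (y - 4)*(y + 4)*(y - 4)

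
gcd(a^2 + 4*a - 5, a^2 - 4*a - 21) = 1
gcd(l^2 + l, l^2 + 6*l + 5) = l + 1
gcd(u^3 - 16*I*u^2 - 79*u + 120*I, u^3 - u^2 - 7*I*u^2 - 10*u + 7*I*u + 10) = u - 5*I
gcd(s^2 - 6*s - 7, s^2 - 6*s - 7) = s^2 - 6*s - 7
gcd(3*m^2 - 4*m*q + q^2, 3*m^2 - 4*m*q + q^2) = 3*m^2 - 4*m*q + q^2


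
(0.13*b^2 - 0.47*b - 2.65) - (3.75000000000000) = 0.13*b^2 - 0.47*b - 6.4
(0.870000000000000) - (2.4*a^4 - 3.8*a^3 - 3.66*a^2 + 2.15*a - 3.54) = -2.4*a^4 + 3.8*a^3 + 3.66*a^2 - 2.15*a + 4.41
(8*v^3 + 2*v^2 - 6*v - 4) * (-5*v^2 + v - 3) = -40*v^5 - 2*v^4 + 8*v^3 + 8*v^2 + 14*v + 12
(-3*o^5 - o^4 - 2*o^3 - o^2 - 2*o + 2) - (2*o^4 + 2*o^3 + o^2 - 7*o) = -3*o^5 - 3*o^4 - 4*o^3 - 2*o^2 + 5*o + 2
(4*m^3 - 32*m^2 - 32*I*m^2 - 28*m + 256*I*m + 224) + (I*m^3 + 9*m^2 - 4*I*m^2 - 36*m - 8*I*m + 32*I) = 4*m^3 + I*m^3 - 23*m^2 - 36*I*m^2 - 64*m + 248*I*m + 224 + 32*I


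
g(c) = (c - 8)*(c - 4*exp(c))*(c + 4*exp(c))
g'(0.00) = 240.00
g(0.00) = 128.00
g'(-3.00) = 75.83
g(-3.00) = -98.56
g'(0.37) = 472.70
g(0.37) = 254.83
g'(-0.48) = 106.15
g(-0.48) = 50.00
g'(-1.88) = 47.67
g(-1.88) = -31.24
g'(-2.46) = 59.84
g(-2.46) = -62.08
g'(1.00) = 1523.92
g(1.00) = 820.57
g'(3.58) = 161411.28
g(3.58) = 90953.69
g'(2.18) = 13301.87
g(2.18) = 7259.65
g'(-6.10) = 209.23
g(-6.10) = -524.66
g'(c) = (1 - 4*exp(c))*(c - 8)*(c + 4*exp(c)) + (c - 8)*(c - 4*exp(c))*(4*exp(c) + 1) + (c - 4*exp(c))*(c + 4*exp(c))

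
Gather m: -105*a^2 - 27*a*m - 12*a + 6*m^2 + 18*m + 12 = -105*a^2 - 12*a + 6*m^2 + m*(18 - 27*a) + 12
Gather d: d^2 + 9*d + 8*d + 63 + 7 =d^2 + 17*d + 70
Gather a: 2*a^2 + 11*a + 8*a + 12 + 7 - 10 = 2*a^2 + 19*a + 9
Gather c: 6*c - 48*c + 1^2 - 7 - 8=-42*c - 14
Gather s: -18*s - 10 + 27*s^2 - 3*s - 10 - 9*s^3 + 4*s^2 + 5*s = -9*s^3 + 31*s^2 - 16*s - 20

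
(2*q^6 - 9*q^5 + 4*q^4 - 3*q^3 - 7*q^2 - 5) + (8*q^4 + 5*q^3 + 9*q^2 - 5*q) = 2*q^6 - 9*q^5 + 12*q^4 + 2*q^3 + 2*q^2 - 5*q - 5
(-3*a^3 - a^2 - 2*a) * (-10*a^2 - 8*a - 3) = 30*a^5 + 34*a^4 + 37*a^3 + 19*a^2 + 6*a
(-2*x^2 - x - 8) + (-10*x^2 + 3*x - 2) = -12*x^2 + 2*x - 10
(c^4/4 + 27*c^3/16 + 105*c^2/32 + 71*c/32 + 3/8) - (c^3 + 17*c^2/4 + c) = c^4/4 + 11*c^3/16 - 31*c^2/32 + 39*c/32 + 3/8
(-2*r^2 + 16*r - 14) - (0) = -2*r^2 + 16*r - 14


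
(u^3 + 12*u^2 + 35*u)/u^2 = u + 12 + 35/u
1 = 1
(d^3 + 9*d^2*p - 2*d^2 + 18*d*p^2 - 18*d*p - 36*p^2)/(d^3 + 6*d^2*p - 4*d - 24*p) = (d + 3*p)/(d + 2)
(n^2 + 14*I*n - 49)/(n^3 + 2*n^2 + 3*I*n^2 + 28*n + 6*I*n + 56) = (n + 7*I)/(n^2 + n*(2 - 4*I) - 8*I)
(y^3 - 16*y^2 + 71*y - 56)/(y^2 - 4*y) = (y^3 - 16*y^2 + 71*y - 56)/(y*(y - 4))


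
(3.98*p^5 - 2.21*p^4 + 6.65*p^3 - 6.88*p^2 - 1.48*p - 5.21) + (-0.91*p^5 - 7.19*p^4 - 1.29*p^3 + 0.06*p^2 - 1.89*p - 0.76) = 3.07*p^5 - 9.4*p^4 + 5.36*p^3 - 6.82*p^2 - 3.37*p - 5.97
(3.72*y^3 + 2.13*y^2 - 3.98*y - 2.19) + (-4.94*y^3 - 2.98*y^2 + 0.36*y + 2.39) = -1.22*y^3 - 0.85*y^2 - 3.62*y + 0.2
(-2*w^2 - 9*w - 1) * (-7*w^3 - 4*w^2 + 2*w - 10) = 14*w^5 + 71*w^4 + 39*w^3 + 6*w^2 + 88*w + 10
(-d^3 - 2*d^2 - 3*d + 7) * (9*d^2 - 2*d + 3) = -9*d^5 - 16*d^4 - 26*d^3 + 63*d^2 - 23*d + 21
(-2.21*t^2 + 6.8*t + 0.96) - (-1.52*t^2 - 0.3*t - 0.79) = -0.69*t^2 + 7.1*t + 1.75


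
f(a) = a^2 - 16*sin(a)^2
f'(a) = 2*a - 32*sin(a)*cos(a)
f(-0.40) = -2.27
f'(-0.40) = 10.68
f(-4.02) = 6.68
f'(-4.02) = 7.68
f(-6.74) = 42.31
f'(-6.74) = -0.81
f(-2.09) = -7.69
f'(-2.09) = -17.97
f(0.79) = -7.45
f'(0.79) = -14.42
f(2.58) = 2.12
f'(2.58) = 19.58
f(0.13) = -0.25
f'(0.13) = -3.85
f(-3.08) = 9.43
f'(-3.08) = -8.13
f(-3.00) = 8.68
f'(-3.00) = -10.47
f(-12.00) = 139.39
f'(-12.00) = -38.49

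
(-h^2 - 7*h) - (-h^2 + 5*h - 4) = 4 - 12*h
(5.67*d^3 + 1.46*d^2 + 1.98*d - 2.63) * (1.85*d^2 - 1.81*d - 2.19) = 10.4895*d^5 - 7.5617*d^4 - 11.3969*d^3 - 11.6467*d^2 + 0.4241*d + 5.7597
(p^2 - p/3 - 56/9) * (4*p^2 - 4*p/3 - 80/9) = 4*p^4 - 8*p^3/3 - 100*p^2/3 + 304*p/27 + 4480/81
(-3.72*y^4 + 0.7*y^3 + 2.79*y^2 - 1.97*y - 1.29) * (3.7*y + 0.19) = -13.764*y^5 + 1.8832*y^4 + 10.456*y^3 - 6.7589*y^2 - 5.1473*y - 0.2451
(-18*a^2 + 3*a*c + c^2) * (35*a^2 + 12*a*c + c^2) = -630*a^4 - 111*a^3*c + 53*a^2*c^2 + 15*a*c^3 + c^4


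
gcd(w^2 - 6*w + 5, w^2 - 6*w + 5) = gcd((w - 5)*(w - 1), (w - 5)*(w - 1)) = w^2 - 6*w + 5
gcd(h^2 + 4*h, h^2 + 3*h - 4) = h + 4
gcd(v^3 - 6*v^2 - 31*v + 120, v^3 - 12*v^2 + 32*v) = v - 8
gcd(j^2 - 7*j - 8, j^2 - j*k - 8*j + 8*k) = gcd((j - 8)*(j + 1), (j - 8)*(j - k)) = j - 8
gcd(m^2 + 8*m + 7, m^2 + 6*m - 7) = m + 7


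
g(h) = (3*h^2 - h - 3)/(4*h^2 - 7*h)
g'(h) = (7 - 8*h)*(3*h^2 - h - 3)/(4*h^2 - 7*h)^2 + (6*h - 1)/(4*h^2 - 7*h) = (-17*h^2 + 24*h - 21)/(h^2*(16*h^2 - 56*h + 49))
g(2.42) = 1.87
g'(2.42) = -1.49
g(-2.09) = 0.38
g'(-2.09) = -0.14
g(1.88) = 5.85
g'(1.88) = -37.63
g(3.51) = 1.23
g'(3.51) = -0.24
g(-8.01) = 0.63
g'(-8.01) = -0.01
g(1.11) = 0.15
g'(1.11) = -1.90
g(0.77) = 0.66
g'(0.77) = -1.38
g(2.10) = 2.77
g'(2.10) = -5.27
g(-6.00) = 0.60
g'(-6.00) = -0.02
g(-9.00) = 0.64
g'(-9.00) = -0.01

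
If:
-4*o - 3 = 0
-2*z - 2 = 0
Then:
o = -3/4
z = -1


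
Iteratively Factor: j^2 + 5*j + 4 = (j + 1)*(j + 4)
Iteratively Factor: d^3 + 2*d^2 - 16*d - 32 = (d + 4)*(d^2 - 2*d - 8) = (d - 4)*(d + 4)*(d + 2)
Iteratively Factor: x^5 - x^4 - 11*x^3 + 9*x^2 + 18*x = (x)*(x^4 - x^3 - 11*x^2 + 9*x + 18) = x*(x - 3)*(x^3 + 2*x^2 - 5*x - 6) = x*(x - 3)*(x + 1)*(x^2 + x - 6) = x*(x - 3)*(x - 2)*(x + 1)*(x + 3)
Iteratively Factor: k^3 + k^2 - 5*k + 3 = (k - 1)*(k^2 + 2*k - 3) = (k - 1)*(k + 3)*(k - 1)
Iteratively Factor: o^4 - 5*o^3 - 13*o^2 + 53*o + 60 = (o - 4)*(o^3 - o^2 - 17*o - 15) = (o - 5)*(o - 4)*(o^2 + 4*o + 3) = (o - 5)*(o - 4)*(o + 3)*(o + 1)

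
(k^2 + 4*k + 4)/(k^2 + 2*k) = (k + 2)/k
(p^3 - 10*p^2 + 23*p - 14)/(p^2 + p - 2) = (p^2 - 9*p + 14)/(p + 2)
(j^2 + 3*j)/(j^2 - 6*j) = (j + 3)/(j - 6)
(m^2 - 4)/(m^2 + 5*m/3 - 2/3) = 3*(m - 2)/(3*m - 1)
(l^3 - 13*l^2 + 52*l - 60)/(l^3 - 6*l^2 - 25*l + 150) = (l - 2)/(l + 5)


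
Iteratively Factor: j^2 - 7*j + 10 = (j - 2)*(j - 5)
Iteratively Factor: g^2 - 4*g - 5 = (g - 5)*(g + 1)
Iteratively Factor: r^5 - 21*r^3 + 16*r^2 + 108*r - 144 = (r + 3)*(r^4 - 3*r^3 - 12*r^2 + 52*r - 48) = (r - 2)*(r + 3)*(r^3 - r^2 - 14*r + 24) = (r - 3)*(r - 2)*(r + 3)*(r^2 + 2*r - 8) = (r - 3)*(r - 2)^2*(r + 3)*(r + 4)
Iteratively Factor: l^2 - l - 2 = (l - 2)*(l + 1)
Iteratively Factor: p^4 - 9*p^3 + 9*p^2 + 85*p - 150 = (p + 3)*(p^3 - 12*p^2 + 45*p - 50) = (p - 5)*(p + 3)*(p^2 - 7*p + 10) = (p - 5)^2*(p + 3)*(p - 2)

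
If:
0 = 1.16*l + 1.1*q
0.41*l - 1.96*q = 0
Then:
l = 0.00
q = 0.00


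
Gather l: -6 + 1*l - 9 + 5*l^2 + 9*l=5*l^2 + 10*l - 15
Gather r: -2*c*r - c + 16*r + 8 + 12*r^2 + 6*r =-c + 12*r^2 + r*(22 - 2*c) + 8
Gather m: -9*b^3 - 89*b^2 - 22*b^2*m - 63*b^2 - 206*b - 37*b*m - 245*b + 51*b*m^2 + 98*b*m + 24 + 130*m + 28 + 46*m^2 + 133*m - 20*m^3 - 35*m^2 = -9*b^3 - 152*b^2 - 451*b - 20*m^3 + m^2*(51*b + 11) + m*(-22*b^2 + 61*b + 263) + 52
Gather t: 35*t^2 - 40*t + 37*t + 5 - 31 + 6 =35*t^2 - 3*t - 20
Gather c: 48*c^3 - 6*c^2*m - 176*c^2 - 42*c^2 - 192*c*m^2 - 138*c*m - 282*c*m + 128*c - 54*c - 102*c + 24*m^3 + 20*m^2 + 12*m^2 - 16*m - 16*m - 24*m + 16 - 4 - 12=48*c^3 + c^2*(-6*m - 218) + c*(-192*m^2 - 420*m - 28) + 24*m^3 + 32*m^2 - 56*m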